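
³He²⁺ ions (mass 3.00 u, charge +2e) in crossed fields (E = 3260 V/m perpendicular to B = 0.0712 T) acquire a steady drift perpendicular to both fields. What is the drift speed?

v_d ≈ 4.58×10⁴ m/s

The steady drift has the magnetic force balancing the electric force, so v_d = E/B.
v_d = 3260/0.0712 = 4.58×10⁴ m/s.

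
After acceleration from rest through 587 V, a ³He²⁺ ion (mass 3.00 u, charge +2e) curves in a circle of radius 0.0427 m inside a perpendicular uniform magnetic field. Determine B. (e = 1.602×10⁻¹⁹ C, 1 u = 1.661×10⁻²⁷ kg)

v = √(2|q|V/m) = √(2·3.204×10⁻¹⁹·587/4.983×10⁻²⁷) ≈ 2.747×10⁵ m/s.
B = mv/(|q|r) = (4.983×10⁻²⁷)(2.747×10⁵)/((3.204×10⁻¹⁹)(0.0427)) ≈ 0.100 T.

B ≈ 0.100 T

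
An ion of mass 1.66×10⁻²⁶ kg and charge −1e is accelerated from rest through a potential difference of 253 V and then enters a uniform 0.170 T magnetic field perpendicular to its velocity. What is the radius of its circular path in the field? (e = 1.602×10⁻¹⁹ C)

r ≈ 0.0426 m

Acceleration: |q|V = ½mv² ⇒ v = √(2|q|V/m) = √(2·1.602×10⁻¹⁹·253/1.66×10⁻²⁶) ≈ 6.988×10⁴ m/s.
In the field: r = mv/(|q|B) = (1.66×10⁻²⁶)(6.988×10⁴)/((1.602×10⁻¹⁹)(0.170)) ≈ 0.0426 m.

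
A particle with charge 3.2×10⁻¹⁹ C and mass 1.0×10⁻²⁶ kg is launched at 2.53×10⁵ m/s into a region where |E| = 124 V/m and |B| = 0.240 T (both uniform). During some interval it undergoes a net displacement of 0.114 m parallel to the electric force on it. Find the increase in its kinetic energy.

The magnetic force is always ⟂ v and does no work; only the electric force changes KE.
ΔKE = F_E · d = |q|E d = (3.2×10⁻¹⁹)(124)(0.114) ≈ 4.52×10⁻¹⁸ J.

ΔKE ≈ 4.52×10⁻¹⁸ J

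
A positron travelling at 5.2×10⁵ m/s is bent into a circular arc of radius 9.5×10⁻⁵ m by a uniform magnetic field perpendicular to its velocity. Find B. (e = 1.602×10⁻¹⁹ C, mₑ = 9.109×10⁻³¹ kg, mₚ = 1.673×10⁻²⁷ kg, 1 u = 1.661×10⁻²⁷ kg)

B ≈ 0.031 T

From |q|vB = mv²/r, B = mv/(|q|r).
B = (9.109×10⁻³¹)(5.2×10⁵)/((1.602×10⁻¹⁹)(9.5×10⁻⁵)) ≈ 0.031 T.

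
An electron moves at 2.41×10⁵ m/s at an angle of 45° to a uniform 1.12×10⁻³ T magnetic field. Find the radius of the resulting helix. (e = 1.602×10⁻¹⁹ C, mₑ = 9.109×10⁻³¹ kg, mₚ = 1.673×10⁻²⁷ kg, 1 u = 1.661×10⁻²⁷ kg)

r ≈ 8.65×10⁻⁴ m

v⊥ = v sinθ = 2.41×10⁵·sin45° ≈ 1.704×10⁵ m/s.
r = m v⊥/(|q|B) = (9.109×10⁻³¹)(1.704×10⁵)/((1.602×10⁻¹⁹)(1.12×10⁻³)) ≈ 8.65×10⁻⁴ m.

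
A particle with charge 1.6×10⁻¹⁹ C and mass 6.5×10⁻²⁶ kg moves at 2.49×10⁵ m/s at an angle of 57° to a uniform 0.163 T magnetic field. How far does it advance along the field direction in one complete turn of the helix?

p ≈ 2.12 m

v∥ = v cosθ = 2.49×10⁵·cos57° ≈ 1.356×10⁵ m/s.
T = 2πm/(|q|B) = 2π(6.5×10⁻²⁶)/((1.6×10⁻¹⁹)(0.163)) ≈ 1.566×10⁻⁵ s.
pitch = v∥ T = (1.356×10⁵)(1.566×10⁻⁵) ≈ 2.12 m.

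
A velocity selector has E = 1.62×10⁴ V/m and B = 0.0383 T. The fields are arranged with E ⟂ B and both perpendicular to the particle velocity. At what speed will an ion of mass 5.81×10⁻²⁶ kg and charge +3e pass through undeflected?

v = 4.23×10⁵ m/s

For undeflected motion the electric and magnetic forces balance: qE = qvB.
v = E/B = 1.62×10⁴/0.0383 = 4.23×10⁵ m/s.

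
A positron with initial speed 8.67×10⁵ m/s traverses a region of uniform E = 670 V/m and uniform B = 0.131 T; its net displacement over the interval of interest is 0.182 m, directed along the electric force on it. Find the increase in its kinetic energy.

The magnetic force is always ⟂ v and does no work; only the electric force changes KE.
ΔKE = F_E · d = |q|E d = (1.602×10⁻¹⁹)(670)(0.182) ≈ 1.95×10⁻¹⁷ J.

ΔKE ≈ 1.95×10⁻¹⁷ J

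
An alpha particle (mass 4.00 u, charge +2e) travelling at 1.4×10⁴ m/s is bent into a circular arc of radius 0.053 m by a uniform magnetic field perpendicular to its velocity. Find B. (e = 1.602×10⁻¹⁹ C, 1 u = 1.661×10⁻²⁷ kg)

From |q|vB = mv²/r, B = mv/(|q|r).
B = (6.644×10⁻²⁷)(1.4×10⁴)/((3.204×10⁻¹⁹)(0.053)) ≈ 5.5×10⁻³ T.

B ≈ 5.5×10⁻³ T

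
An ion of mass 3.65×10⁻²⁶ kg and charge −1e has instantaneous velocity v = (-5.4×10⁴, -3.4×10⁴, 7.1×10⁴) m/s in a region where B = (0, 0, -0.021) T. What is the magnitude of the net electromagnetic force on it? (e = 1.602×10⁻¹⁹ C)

v×B = (714, -1130, 0) N/C.
F = q v×B = (−1.602×10⁻¹⁹ C)·(714, -1130, 0) = (-1.14×10⁻¹⁶, 1.82×10⁻¹⁶, 0) N.
|F| = 2.15×10⁻¹⁶ N.

|F| ≈ 2.15×10⁻¹⁶ N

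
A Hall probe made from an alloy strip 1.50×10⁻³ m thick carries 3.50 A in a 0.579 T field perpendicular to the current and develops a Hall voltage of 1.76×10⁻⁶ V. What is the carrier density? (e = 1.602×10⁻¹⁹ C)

From V_H = IB/(n e t), n = IB/(V_H e t).
n = (3.50)(0.579)/((1.76×10⁻⁶)(1.602×10⁻¹⁹)(1.50×10⁻³)) ≈ 4.79×10²⁷ m⁻³.

n ≈ 4.79×10²⁷ m⁻³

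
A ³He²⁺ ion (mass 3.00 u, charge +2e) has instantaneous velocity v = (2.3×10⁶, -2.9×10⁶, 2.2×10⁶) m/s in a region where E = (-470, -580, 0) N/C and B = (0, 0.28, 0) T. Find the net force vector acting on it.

v×B = (-6.16×10⁵, 0, 6.44×10⁵) N/C.
E + v×B = (-6.16×10⁵, -580, 6.44×10⁵) N/C.
F = q(E + v×B) = (3.204×10⁻¹⁹ C)·(-6.16×10⁵, -580, 6.44×10⁵) = (-1.98×10⁻¹³, -1.86×10⁻¹⁶, 2.06×10⁻¹³) N.

F ≈ (-1.98×10⁻¹³, -1.86×10⁻¹⁶, 2.06×10⁻¹³) N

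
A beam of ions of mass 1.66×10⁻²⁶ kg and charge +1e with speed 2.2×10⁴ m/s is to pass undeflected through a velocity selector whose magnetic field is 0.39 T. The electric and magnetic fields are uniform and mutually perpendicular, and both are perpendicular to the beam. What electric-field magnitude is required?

For straight-line motion qE = qvB, so E = vB.
E = 2.2×10⁴ × 0.39 = 8600 V/m.

E = 8600 V/m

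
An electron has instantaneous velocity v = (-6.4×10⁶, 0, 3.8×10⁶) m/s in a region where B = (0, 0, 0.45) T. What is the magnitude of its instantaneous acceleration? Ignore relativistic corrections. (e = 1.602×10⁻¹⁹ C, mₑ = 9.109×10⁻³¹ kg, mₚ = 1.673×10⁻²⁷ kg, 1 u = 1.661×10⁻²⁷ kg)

v×B = (0, 2.88×10⁶, 0) N/C.
F = q v×B = (−1.602×10⁻¹⁹ C)·(0, 2.88×10⁶, 0) = (0, -4.61×10⁻¹³, 0) N.
|a| = |F|/m = 4.614×10⁻¹³/9.109×10⁻³¹ ≈ 5.07×10¹⁷ m/s².

|a| ≈ 5.07×10¹⁷ m/s²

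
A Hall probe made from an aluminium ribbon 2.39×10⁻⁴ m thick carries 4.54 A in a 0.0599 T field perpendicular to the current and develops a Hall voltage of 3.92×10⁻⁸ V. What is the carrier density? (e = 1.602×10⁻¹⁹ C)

From V_H = IB/(n e t), n = IB/(V_H e t).
n = (4.54)(0.0599)/((3.92×10⁻⁸)(1.602×10⁻¹⁹)(2.39×10⁻⁴)) ≈ 1.81×10²⁹ m⁻³.

n ≈ 1.81×10²⁹ m⁻³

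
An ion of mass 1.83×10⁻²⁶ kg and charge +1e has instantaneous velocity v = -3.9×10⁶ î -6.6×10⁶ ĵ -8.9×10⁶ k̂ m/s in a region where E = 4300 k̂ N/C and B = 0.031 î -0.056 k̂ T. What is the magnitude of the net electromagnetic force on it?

v×B = (3.70×10⁵, -4.94×10⁵, 2.05×10⁵) N/C.
E + v×B = (3.70×10⁵, -4.94×10⁵, 2.09×10⁵) N/C.
F = q(E + v×B) = (1.602×10⁻¹⁹ C)·(3.70×10⁵, -4.94×10⁵, 2.09×10⁵) = (5.92×10⁻¹⁴, -7.92×10⁻¹⁴, 3.35×10⁻¹⁴) N.
|F| = 1.04×10⁻¹³ N.

|F| ≈ 1.04×10⁻¹³ N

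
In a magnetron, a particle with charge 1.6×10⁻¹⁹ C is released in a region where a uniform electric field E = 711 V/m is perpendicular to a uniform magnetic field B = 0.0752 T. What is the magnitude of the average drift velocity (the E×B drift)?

v_d ≈ 9450 m/s

The steady drift has the magnetic force balancing the electric force, so v_d = E/B.
v_d = 711/0.0752 = 9450 m/s.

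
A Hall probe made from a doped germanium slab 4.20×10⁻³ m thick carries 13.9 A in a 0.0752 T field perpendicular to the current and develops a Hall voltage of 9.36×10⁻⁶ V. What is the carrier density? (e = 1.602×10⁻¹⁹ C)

From V_H = IB/(n e t), n = IB/(V_H e t).
n = (13.9)(0.0752)/((9.36×10⁻⁶)(1.602×10⁻¹⁹)(4.20×10⁻³)) ≈ 1.66×10²⁶ m⁻³.

n ≈ 1.66×10²⁶ m⁻³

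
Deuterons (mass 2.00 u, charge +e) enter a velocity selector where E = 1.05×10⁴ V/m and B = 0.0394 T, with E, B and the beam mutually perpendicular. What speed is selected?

For undeflected motion the electric and magnetic forces balance: qE = qvB.
v = E/B = 1.05×10⁴/0.0394 = 2.66×10⁵ m/s.

v = 2.66×10⁵ m/s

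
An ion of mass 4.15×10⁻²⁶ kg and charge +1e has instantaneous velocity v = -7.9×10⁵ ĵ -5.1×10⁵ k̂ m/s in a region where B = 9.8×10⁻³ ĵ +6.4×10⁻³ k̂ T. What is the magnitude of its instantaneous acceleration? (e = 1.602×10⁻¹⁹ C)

|a| ≈ 2.24×10⁸ m/s²

v×B = (-58.0, 0, 0) N/C.
F = q v×B = (1.602×10⁻¹⁹ C)·(-58.0, 0, 0) = (-9.29×10⁻¹⁸, 0, 0) N.
|a| = |F|/m = 9.292×10⁻¹⁸/4.15×10⁻²⁶ ≈ 2.24×10⁸ m/s².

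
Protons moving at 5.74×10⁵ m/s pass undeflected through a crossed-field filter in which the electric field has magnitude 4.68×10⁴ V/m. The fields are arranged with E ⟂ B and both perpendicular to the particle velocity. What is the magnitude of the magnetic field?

B = 0.0815 T

Balance of forces in the selector: qE = qvB ⇒ B = E/v.
B = 4.68×10⁴/5.74×10⁵ = 0.0815 T.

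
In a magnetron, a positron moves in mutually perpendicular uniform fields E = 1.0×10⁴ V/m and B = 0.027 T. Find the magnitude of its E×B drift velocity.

v_d ≈ 3.7×10⁵ m/s

The steady drift has the magnetic force balancing the electric force, so v_d = E/B.
v_d = 1.0×10⁴/0.027 = 3.7×10⁵ m/s.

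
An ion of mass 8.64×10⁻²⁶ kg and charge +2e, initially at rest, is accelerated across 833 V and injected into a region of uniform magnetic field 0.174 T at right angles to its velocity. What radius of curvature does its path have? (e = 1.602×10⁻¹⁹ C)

r ≈ 0.122 m

Acceleration: |q|V = ½mv² ⇒ v = √(2|q|V/m) = √(2·3.204×10⁻¹⁹·833/8.64×10⁻²⁶) ≈ 7.860×10⁴ m/s.
In the field: r = mv/(|q|B) = (8.64×10⁻²⁶)(7.860×10⁴)/((3.204×10⁻¹⁹)(0.174)) ≈ 0.122 m.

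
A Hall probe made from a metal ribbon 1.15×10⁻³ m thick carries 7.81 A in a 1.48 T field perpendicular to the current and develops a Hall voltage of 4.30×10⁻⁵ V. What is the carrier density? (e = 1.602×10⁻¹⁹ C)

From V_H = IB/(n e t), n = IB/(V_H e t).
n = (7.81)(1.48)/((4.30×10⁻⁵)(1.602×10⁻¹⁹)(1.15×10⁻³)) ≈ 1.46×10²⁷ m⁻³.

n ≈ 1.46×10²⁷ m⁻³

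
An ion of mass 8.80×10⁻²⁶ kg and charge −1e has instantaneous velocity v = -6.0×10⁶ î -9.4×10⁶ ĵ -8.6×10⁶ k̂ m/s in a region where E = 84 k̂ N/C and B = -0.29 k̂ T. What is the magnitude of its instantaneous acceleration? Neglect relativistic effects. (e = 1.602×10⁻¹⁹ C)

v×B = (2.73×10⁶, -1.74×10⁶, 0) N/C.
E + v×B = (2.73×10⁶, -1.74×10⁶, 84.0) N/C.
F = q(E + v×B) = (−1.602×10⁻¹⁹ C)·(2.73×10⁶, -1.74×10⁶, 84.0) = (-4.37×10⁻¹³, 2.79×10⁻¹³, -1.35×10⁻¹⁷) N.
|a| = |F|/m = 5.181×10⁻¹³/8.80×10⁻²⁶ ≈ 5.89×10¹² m/s².

|a| ≈ 5.89×10¹² m/s²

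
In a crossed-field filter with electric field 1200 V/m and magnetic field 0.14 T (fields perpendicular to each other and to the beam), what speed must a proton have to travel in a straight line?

v = 8600 m/s

For undeflected motion the electric and magnetic forces balance: qE = qvB.
v = E/B = 1200/0.14 = 8600 m/s.
The result is independent of the particle's charge and mass.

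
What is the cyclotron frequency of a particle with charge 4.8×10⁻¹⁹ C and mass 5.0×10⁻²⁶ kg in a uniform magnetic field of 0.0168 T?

f ≈ 2.57×10⁴ Hz

f = |q|B/(2πm).
f = (4.8×10⁻¹⁹)(0.0168)/(2π·5.0×10⁻²⁶) ≈ 2.57×10⁴ Hz.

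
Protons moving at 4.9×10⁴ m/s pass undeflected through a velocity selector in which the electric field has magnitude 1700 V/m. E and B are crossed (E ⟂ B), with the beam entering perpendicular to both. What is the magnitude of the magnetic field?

B = 0.035 T

Balance of forces in the selector: qE = qvB ⇒ B = E/v.
B = 1700/4.9×10⁴ = 0.035 T.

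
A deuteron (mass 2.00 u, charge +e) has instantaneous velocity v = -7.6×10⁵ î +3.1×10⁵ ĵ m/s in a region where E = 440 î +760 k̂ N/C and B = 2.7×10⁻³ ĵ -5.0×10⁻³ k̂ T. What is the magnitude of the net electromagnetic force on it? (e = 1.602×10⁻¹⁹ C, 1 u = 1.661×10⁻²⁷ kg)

|F| ≈ 6.67×10⁻¹⁶ N

v×B = (-1550, -3800, -2050) N/C.
E + v×B = (-1110, -3800, -1290) N/C.
F = q(E + v×B) = (1.602×10⁻¹⁹ C)·(-1110, -3800, -1290) = (-1.78×10⁻¹⁶, -6.09×10⁻¹⁶, -2.07×10⁻¹⁶) N.
|F| = 6.67×10⁻¹⁶ N.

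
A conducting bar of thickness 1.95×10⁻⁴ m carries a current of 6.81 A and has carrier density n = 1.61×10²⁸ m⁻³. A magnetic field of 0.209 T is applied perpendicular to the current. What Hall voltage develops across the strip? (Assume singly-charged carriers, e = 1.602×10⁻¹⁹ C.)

V_H = IB/(n e t).
V_H = (6.81)(0.209)/((1.61×10²⁸)(1.602×10⁻¹⁹)(1.95×10⁻⁴)) ≈ 2.83×10⁻⁶ V.

V_H ≈ 2.83×10⁻⁶ V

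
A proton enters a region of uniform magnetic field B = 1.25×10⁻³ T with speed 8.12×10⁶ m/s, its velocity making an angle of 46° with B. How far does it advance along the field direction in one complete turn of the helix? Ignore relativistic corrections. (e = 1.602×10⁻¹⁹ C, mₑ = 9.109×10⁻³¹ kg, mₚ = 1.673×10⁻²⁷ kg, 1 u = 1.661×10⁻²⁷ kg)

p ≈ 296 m

v∥ = v cosθ = 8.12×10⁶·cos46° ≈ 5.641×10⁶ m/s.
T = 2πm/(|q|B) = 2π(1.673×10⁻²⁷)/((1.602×10⁻¹⁹)(1.25×10⁻³)) ≈ 5.249×10⁻⁵ s.
pitch = v∥ T = (5.641×10⁶)(5.249×10⁻⁵) ≈ 296 m.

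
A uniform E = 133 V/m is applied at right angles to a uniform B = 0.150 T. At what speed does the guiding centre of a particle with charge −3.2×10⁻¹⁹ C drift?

v_d ≈ 887 m/s

The steady drift has the magnetic force balancing the electric force, so v_d = E/B.
v_d = 133/0.150 = 887 m/s.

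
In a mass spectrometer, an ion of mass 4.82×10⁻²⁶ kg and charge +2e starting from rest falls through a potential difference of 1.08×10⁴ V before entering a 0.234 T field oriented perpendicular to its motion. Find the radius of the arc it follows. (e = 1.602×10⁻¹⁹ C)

Acceleration: |q|V = ½mv² ⇒ v = √(2|q|V/m) = √(2·3.204×10⁻¹⁹·1.08×10⁴/4.82×10⁻²⁶) ≈ 3.789×10⁵ m/s.
In the field: r = mv/(|q|B) = (4.82×10⁻²⁶)(3.789×10⁵)/((3.204×10⁻¹⁹)(0.234)) ≈ 0.244 m.

r ≈ 0.244 m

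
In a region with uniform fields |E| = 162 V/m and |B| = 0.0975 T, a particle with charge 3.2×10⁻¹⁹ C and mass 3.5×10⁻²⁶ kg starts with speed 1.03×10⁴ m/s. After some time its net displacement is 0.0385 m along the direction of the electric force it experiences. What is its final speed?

B does no work; ΔKE = |q|E d.
½mv_f² = ½mv₀² + |q|Ed = ½(3.5×10⁻²⁶)(1.03×10⁴)² + (3.2×10⁻¹⁹)(162)(0.0385) ≈ 1.857×10⁻¹⁸ J + 1.996×10⁻¹⁸ J ≈ 3.852×10⁻¹⁸ J.
v_f = √(2·3.852×10⁻¹⁸/3.5×10⁻²⁶) ≈ 1.48×10⁴ m/s.

v_f ≈ 1.48×10⁴ m/s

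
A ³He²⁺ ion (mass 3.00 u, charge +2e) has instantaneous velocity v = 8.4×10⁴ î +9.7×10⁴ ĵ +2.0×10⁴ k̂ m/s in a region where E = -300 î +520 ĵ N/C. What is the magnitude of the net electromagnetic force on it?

Only an electric field acts, so F = qE = (3.204×10⁻¹⁹ C)·(-300, 520, 0) = (-9.61×10⁻¹⁷, 1.67×10⁻¹⁶, 0) N.
|F| = 1.92×10⁻¹⁶ N.

|F| ≈ 1.92×10⁻¹⁶ N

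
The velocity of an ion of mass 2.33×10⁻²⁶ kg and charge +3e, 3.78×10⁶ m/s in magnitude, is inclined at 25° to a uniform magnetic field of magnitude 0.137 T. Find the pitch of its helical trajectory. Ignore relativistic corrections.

v∥ = v cosθ = 3.78×10⁶·cos25° ≈ 3.426×10⁶ m/s.
T = 2πm/(|q|B) = 2π(2.33×10⁻²⁶)/((4.806×10⁻¹⁹)(0.137)) ≈ 2.223×10⁻⁶ s.
pitch = v∥ T = (3.426×10⁶)(2.223×10⁻⁶) ≈ 7.62 m.

p ≈ 7.62 m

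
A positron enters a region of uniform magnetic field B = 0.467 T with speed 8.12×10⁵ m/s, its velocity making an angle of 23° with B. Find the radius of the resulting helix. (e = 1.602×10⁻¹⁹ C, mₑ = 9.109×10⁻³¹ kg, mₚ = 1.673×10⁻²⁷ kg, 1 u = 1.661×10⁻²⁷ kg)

v⊥ = v sinθ = 8.12×10⁵·sin23° ≈ 3.173×10⁵ m/s.
r = m v⊥/(|q|B) = (9.109×10⁻³¹)(3.173×10⁵)/((1.602×10⁻¹⁹)(0.467)) ≈ 3.86×10⁻⁶ m.

r ≈ 3.86×10⁻⁶ m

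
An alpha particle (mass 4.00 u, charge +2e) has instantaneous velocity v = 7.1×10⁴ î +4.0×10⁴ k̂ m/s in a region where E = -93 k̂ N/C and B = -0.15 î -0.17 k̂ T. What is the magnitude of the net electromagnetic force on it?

|F| ≈ 1.95×10⁻¹⁵ N

v×B = (0, 6070, 0) N/C.
E + v×B = (0, 6070, -93.0) N/C.
F = q(E + v×B) = (3.204×10⁻¹⁹ C)·(0, 6070, -93.0) = (0, 1.94×10⁻¹⁵, -2.98×10⁻¹⁷) N.
|F| = 1.95×10⁻¹⁵ N.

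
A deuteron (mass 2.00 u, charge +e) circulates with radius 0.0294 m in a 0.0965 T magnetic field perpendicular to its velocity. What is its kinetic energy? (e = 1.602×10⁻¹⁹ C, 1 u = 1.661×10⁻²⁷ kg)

KE ≈ 194 eV

v = |q|Br/m, then KE = ½mv² = (qBr)²/(2m).
v = (1.602×10⁻¹⁹)(0.0965)(0.0294)/3.322×10⁻²⁷ ≈ 1.368×10⁵ m/s.
KE = ½(3.322×10⁻²⁷)(1.368×10⁵)² ≈ 3.11×10⁻¹⁷ J = 194 eV.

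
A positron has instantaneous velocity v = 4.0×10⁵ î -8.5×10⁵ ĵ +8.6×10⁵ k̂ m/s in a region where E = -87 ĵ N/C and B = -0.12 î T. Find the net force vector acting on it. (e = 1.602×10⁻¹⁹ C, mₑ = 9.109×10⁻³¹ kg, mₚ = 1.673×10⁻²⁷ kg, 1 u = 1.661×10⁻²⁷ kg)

F ≈ (0, -1.65×10⁻¹⁴, -1.63×10⁻¹⁴) N

v×B = (0, -1.03×10⁵, -1.02×10⁵) N/C.
E + v×B = (0, -1.03×10⁵, -1.02×10⁵) N/C.
F = q(E + v×B) = (1.602×10⁻¹⁹ C)·(0, -1.03×10⁵, -1.02×10⁵) = (0, -1.65×10⁻¹⁴, -1.63×10⁻¹⁴) N.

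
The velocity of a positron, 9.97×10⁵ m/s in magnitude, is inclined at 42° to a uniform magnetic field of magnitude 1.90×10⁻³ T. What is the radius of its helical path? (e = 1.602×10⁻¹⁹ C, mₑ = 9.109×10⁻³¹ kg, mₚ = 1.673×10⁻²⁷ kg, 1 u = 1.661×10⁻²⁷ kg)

v⊥ = v sinθ = 9.97×10⁵·sin42° ≈ 6.671×10⁵ m/s.
r = m v⊥/(|q|B) = (9.109×10⁻³¹)(6.671×10⁵)/((1.602×10⁻¹⁹)(1.90×10⁻³)) ≈ 2.00×10⁻³ m.

r ≈ 2.00×10⁻³ m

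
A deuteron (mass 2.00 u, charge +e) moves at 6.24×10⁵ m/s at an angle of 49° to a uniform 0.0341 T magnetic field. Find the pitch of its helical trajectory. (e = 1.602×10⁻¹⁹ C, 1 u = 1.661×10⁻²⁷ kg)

p ≈ 1.56 m

v∥ = v cosθ = 6.24×10⁵·cos49° ≈ 4.094×10⁵ m/s.
T = 2πm/(|q|B) = 2π(3.322×10⁻²⁷)/((1.602×10⁻¹⁹)(0.0341)) ≈ 3.821×10⁻⁶ s.
pitch = v∥ T = (4.094×10⁵)(3.821×10⁻⁶) ≈ 1.56 m.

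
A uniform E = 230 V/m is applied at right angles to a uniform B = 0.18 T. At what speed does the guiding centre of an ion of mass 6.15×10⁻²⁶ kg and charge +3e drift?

The steady drift has the magnetic force balancing the electric force, so v_d = E/B.
v_d = 230/0.18 = 1300 m/s.

v_d ≈ 1300 m/s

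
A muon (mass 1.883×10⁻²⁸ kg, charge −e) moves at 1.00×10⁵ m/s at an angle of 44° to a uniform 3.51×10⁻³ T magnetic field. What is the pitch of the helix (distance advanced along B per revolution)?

v∥ = v cosθ = 1.00×10⁵·cos44° ≈ 7.193×10⁴ m/s.
T = 2πm/(|q|B) = 2π(1.883×10⁻²⁸)/((1.602×10⁻¹⁹)(3.51×10⁻³)) ≈ 2.104×10⁻⁶ s.
pitch = v∥ T = (7.193×10⁴)(2.104×10⁻⁶) ≈ 0.151 m.

p ≈ 0.151 m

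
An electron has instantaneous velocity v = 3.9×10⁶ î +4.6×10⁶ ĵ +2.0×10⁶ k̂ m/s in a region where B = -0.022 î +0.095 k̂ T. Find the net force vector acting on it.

F ≈ (-7.00×10⁻¹⁴, 6.64×10⁻¹⁴, -1.62×10⁻¹⁴) N

v×B = (4.37×10⁵, -4.14×10⁵, 1.01×10⁵) N/C.
F = q v×B = (−1.602×10⁻¹⁹ C)·(4.37×10⁵, -4.14×10⁵, 1.01×10⁵) = (-7.00×10⁻¹⁴, 6.64×10⁻¹⁴, -1.62×10⁻¹⁴) N.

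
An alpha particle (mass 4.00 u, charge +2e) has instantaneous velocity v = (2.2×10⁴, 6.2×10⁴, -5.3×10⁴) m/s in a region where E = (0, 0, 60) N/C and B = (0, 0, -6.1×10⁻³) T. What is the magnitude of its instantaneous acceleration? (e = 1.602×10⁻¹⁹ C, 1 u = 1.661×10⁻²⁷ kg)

v×B = (-378, 134, 0) N/C.
E + v×B = (-378, 134, 60.0) N/C.
F = q(E + v×B) = (3.204×10⁻¹⁹ C)·(-378, 134, 60.0) = (-1.21×10⁻¹⁶, 4.30×10⁻¹⁷, 1.92×10⁻¹⁷) N.
|a| = |F|/m = 1.300×10⁻¹⁶/6.644×10⁻²⁷ ≈ 1.96×10¹⁰ m/s².

|a| ≈ 1.96×10¹⁰ m/s²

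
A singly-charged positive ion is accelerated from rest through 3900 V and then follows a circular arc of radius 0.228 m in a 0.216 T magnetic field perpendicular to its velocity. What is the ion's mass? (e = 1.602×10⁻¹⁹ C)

m ≈ 4.98×10⁻²⁶ kg

Combine |q|V = ½mv² and r = mv/(|q|B): eliminate v to get m = qB²r²/(2V).
m = (1.602×10⁻¹⁹)(0.216)²(0.228)²/(2·3900) ≈ 4.98×10⁻²⁶ kg.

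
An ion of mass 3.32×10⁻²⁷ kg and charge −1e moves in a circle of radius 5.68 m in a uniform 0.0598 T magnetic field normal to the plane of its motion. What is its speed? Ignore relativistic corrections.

From |q|vB = mv²/r, v = |q|Br/m.
v = (1.602×10⁻¹⁹)(0.0598)(5.68)/3.32×10⁻²⁷ ≈ 1.64×10⁷ m/s.

v ≈ 1.64×10⁷ m/s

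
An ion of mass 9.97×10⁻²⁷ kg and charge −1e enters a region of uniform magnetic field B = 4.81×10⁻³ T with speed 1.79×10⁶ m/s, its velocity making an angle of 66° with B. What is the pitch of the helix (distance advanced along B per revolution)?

p ≈ 59.2 m

v∥ = v cosθ = 1.79×10⁶·cos66° ≈ 7.281×10⁵ m/s.
T = 2πm/(|q|B) = 2π(9.97×10⁻²⁷)/((1.602×10⁻¹⁹)(4.81×10⁻³)) ≈ 8.130×10⁻⁵ s.
pitch = v∥ T = (7.281×10⁵)(8.130×10⁻⁵) ≈ 59.2 m.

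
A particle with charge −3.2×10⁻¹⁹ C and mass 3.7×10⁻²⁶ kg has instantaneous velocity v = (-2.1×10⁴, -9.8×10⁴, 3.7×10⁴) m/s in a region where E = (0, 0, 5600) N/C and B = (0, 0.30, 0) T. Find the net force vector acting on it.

F ≈ (3.55×10⁻¹⁵, 0, 2.24×10⁻¹⁶) N

v×B = (-1.11×10⁴, 0, -6300) N/C.
E + v×B = (-1.11×10⁴, 0, -700) N/C.
F = q(E + v×B) = (−3.2×10⁻¹⁹ C)·(-1.11×10⁴, 0, -700) = (3.55×10⁻¹⁵, 0, 2.24×10⁻¹⁶) N.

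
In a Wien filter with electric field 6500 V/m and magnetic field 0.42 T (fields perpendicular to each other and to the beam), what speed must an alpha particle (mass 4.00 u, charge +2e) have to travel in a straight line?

v = 1.5×10⁴ m/s

Straight-line motion ⇒ electric and magnetic forces cancel, so E = vB.
v = E/B = 6500/0.42 = 1.5×10⁴ m/s.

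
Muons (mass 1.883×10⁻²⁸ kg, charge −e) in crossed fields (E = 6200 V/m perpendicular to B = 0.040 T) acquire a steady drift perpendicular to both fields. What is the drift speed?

The steady drift has the magnetic force balancing the electric force, so v_d = E/B.
v_d = 6200/0.040 = 1.6×10⁵ m/s.

v_d ≈ 1.6×10⁵ m/s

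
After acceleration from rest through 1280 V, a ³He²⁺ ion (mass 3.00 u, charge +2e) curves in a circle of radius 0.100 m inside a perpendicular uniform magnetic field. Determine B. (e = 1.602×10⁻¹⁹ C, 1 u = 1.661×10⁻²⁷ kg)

B ≈ 0.0631 T

v = √(2|q|V/m) = √(2·3.204×10⁻¹⁹·1280/4.983×10⁻²⁷) ≈ 4.057×10⁵ m/s.
B = mv/(|q|r) = (4.983×10⁻²⁷)(4.057×10⁵)/((3.204×10⁻¹⁹)(0.100)) ≈ 0.0631 T.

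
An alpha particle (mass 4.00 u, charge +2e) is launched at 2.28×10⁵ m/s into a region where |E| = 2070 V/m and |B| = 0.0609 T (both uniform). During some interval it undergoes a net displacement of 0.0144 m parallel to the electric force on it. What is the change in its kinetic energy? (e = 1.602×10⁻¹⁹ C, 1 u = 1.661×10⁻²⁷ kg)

The magnetic force is always ⟂ v and does no work; only the electric force changes KE.
ΔKE = F_E · d = |q|E d = (3.204×10⁻¹⁹)(2070)(0.0144) ≈ 9.55×10⁻¹⁸ J.

ΔKE ≈ 9.55×10⁻¹⁸ J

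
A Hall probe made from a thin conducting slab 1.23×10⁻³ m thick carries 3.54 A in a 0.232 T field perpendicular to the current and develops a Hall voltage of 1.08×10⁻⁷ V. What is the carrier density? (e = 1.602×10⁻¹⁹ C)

From V_H = IB/(n e t), n = IB/(V_H e t).
n = (3.54)(0.232)/((1.08×10⁻⁷)(1.602×10⁻¹⁹)(1.23×10⁻³)) ≈ 3.86×10²⁸ m⁻³.

n ≈ 3.86×10²⁸ m⁻³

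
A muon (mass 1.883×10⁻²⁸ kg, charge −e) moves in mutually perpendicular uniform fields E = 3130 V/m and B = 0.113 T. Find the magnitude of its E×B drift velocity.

The steady drift has the magnetic force balancing the electric force, so v_d = E/B.
v_d = 3130/0.113 = 2.77×10⁴ m/s.

v_d ≈ 2.77×10⁴ m/s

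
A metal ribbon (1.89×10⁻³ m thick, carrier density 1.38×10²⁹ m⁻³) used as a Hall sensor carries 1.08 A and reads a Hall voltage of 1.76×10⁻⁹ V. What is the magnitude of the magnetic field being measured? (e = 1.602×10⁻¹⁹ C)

From V_H = IB/(n e t), B = V_H n e t / I.
B = (1.76×10⁻⁹)(1.38×10²⁹)(1.602×10⁻¹⁹)(1.89×10⁻³)/1.08 ≈ 0.0681 T.

B ≈ 0.0681 T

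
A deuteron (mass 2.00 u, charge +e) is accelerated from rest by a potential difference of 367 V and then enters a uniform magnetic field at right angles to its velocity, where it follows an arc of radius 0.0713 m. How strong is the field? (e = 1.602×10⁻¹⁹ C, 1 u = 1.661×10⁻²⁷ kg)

v = √(2|q|V/m) = √(2·1.602×10⁻¹⁹·367/3.322×10⁻²⁷) ≈ 1.881×10⁵ m/s.
B = mv/(|q|r) = (3.322×10⁻²⁷)(1.881×10⁵)/((1.602×10⁻¹⁹)(0.0713)) ≈ 0.0547 T.

B ≈ 0.0547 T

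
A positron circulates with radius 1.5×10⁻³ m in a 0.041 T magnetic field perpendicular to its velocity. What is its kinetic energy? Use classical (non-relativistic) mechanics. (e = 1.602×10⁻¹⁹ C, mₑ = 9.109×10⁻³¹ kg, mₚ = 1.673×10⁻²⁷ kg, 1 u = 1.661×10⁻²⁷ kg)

v = |q|Br/m, then KE = ½mv² = (qBr)²/(2m).
v = (1.602×10⁻¹⁹)(0.041)(1.5×10⁻³)/9.109×10⁻³¹ ≈ 1.082×10⁷ m/s.
KE = ½(9.109×10⁻³¹)(1.082×10⁷)² ≈ 5.3×10⁻¹⁷ J.

KE ≈ 5.3×10⁻¹⁷ J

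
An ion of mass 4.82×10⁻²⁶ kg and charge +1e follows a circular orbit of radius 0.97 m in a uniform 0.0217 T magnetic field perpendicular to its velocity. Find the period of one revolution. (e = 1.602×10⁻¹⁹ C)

T ≈ 8.71×10⁻⁵ s

The cyclotron period depends only on m, q, B: T = 2πm/(|q|B).
T = 2π(4.82×10⁻²⁶)/((1.602×10⁻¹⁹)(0.0217)) ≈ 8.71×10⁻⁵ s.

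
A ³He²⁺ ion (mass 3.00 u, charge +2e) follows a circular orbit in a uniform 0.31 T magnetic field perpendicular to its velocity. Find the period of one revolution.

The cyclotron period depends only on m, q, B: T = 2πm/(|q|B).
T = 2π(4.983×10⁻²⁷)/((3.204×10⁻¹⁹)(0.31)) ≈ 3.2×10⁻⁷ s.

T ≈ 3.2×10⁻⁷ s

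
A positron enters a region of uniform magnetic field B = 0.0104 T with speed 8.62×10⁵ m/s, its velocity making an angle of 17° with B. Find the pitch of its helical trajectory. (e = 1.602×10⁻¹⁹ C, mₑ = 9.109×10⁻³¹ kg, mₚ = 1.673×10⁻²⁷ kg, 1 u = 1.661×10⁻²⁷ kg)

p ≈ 2.83×10⁻³ m

v∥ = v cosθ = 8.62×10⁵·cos17° ≈ 8.243×10⁵ m/s.
T = 2πm/(|q|B) = 2π(9.109×10⁻³¹)/((1.602×10⁻¹⁹)(0.0104)) ≈ 3.435×10⁻⁹ s.
pitch = v∥ T = (8.243×10⁵)(3.435×10⁻⁹) ≈ 2.83×10⁻³ m.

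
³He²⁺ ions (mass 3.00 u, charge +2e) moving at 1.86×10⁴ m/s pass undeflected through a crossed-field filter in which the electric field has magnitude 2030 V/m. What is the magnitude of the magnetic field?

B = 0.109 T

Balance of forces in the selector: qE = qvB ⇒ B = E/v.
B = 2030/1.86×10⁴ = 0.109 T.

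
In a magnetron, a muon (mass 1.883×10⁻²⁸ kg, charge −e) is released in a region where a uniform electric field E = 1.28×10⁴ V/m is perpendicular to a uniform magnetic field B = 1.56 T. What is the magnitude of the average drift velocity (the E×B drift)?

v_d ≈ 8210 m/s

The E×B drift speed is v_d = E/B.
v_d = 1.28×10⁴/1.56 = 8210 m/s.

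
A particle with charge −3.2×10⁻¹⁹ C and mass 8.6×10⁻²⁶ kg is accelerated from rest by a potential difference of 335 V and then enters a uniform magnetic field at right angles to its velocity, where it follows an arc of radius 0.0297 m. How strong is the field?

v = √(2|q|V/m) = √(2·3.2×10⁻¹⁹·335/8.6×10⁻²⁶) ≈ 4.993×10⁴ m/s.
B = mv/(|q|r) = (8.6×10⁻²⁶)(4.993×10⁴)/((3.2×10⁻¹⁹)(0.0297)) ≈ 0.452 T.

B ≈ 0.452 T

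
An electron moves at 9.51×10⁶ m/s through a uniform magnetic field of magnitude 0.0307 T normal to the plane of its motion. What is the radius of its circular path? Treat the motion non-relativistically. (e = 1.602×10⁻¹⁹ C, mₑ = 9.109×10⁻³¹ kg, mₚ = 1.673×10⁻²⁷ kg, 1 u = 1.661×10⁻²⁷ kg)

The magnetic force provides the centripetal force: |q|vB = mv²/r.
r = mv/(|q|B) = (9.109×10⁻³¹)(9.51×10⁶)/((1.602×10⁻¹⁹)(0.0307)) ≈ 1.76×10⁻³ m.

r ≈ 1.76×10⁻³ m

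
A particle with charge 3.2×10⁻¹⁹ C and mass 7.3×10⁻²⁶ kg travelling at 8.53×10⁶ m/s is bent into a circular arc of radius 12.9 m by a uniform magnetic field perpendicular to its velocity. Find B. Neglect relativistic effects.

From |q|vB = mv²/r, B = mv/(|q|r).
B = (7.3×10⁻²⁶)(8.53×10⁶)/((3.2×10⁻¹⁹)(12.9)) ≈ 0.151 T.

B ≈ 0.151 T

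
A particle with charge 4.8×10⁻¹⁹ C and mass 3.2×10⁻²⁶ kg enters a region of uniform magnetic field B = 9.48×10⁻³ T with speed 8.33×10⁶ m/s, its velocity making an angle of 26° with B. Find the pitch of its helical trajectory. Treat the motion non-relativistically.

v∥ = v cosθ = 8.33×10⁶·cos26° ≈ 7.487×10⁶ m/s.
T = 2πm/(|q|B) = 2π(3.2×10⁻²⁶)/((4.8×10⁻¹⁹)(9.48×10⁻³)) ≈ 4.419×10⁻⁵ s.
pitch = v∥ T = (7.487×10⁶)(4.419×10⁻⁵) ≈ 331 m.

p ≈ 331 m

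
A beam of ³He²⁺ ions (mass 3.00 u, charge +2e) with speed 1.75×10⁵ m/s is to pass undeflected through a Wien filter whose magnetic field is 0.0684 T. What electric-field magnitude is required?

E = 1.20×10⁴ V/m

For straight-line motion qE = qvB, so E = vB.
E = 1.75×10⁵ × 0.0684 = 1.20×10⁴ V/m.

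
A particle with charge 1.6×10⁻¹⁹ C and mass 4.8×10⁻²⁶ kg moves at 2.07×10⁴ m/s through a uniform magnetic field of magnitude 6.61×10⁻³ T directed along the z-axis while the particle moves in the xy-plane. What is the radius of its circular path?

The magnetic force provides the centripetal force: |q|vB = mv²/r.
r = mv/(|q|B) = (4.8×10⁻²⁶)(2.07×10⁴)/((1.6×10⁻¹⁹)(6.61×10⁻³)) ≈ 0.939 m.

r ≈ 0.939 m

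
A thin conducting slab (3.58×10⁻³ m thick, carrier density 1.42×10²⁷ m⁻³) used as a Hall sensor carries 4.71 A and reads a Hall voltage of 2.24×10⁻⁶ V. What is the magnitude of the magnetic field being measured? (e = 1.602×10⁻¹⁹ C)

B ≈ 0.387 T

From V_H = IB/(n e t), B = V_H n e t / I.
B = (2.24×10⁻⁶)(1.42×10²⁷)(1.602×10⁻¹⁹)(3.58×10⁻³)/4.71 ≈ 0.387 T.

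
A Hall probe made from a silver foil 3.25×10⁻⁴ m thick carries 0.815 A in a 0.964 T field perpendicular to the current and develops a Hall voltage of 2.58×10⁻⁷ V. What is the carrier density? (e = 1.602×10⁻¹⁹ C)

n ≈ 5.85×10²⁸ m⁻³

From V_H = IB/(n e t), n = IB/(V_H e t).
n = (0.815)(0.964)/((2.58×10⁻⁷)(1.602×10⁻¹⁹)(3.25×10⁻⁴)) ≈ 5.85×10²⁸ m⁻³.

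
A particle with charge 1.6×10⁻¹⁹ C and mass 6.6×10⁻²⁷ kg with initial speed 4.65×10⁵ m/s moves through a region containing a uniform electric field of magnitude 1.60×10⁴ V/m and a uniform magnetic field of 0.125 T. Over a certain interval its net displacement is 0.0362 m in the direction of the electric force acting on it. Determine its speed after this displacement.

v_f ≈ 4.94×10⁵ m/s

B does no work; ΔKE = |q|E d.
½mv_f² = ½mv₀² + |q|Ed = ½(6.6×10⁻²⁷)(4.65×10⁵)² + (1.6×10⁻¹⁹)(1.60×10⁴)(0.0362) ≈ 7.135×10⁻¹⁶ J + 9.267×10⁻¹⁷ J ≈ 8.062×10⁻¹⁶ J.
v_f = √(2·8.062×10⁻¹⁶/6.6×10⁻²⁷) ≈ 4.94×10⁵ m/s.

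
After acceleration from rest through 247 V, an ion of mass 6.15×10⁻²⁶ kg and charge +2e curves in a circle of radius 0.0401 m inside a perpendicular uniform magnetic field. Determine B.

v = √(2|q|V/m) = √(2·3.204×10⁻¹⁹·247/6.15×10⁻²⁶) ≈ 5.073×10⁴ m/s.
B = mv/(|q|r) = (6.15×10⁻²⁶)(5.073×10⁴)/((3.204×10⁻¹⁹)(0.0401)) ≈ 0.243 T.

B ≈ 0.243 T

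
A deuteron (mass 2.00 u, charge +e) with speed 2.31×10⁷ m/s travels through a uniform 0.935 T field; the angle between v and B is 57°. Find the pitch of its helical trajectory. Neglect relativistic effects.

v∥ = v cosθ = 2.31×10⁷·cos57° ≈ 1.258×10⁷ m/s.
T = 2πm/(|q|B) = 2π(3.322×10⁻²⁷)/((1.602×10⁻¹⁹)(0.935)) ≈ 1.393×10⁻⁷ s.
pitch = v∥ T = (1.258×10⁷)(1.393×10⁻⁷) ≈ 1.75 m.

p ≈ 1.75 m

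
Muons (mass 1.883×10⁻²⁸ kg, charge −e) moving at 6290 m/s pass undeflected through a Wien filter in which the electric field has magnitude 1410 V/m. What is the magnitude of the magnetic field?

Balance of forces in the selector: qE = qvB ⇒ B = E/v.
B = 1410/6290 = 0.224 T.

B = 0.224 T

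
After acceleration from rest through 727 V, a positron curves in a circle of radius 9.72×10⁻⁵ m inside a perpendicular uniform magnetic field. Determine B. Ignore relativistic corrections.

B ≈ 0.935 T

v = √(2|q|V/m) = √(2·1.602×10⁻¹⁹·727/9.109×10⁻³¹) ≈ 1.599×10⁷ m/s.
B = mv/(|q|r) = (9.109×10⁻³¹)(1.599×10⁷)/((1.602×10⁻¹⁹)(9.72×10⁻⁵)) ≈ 0.935 T.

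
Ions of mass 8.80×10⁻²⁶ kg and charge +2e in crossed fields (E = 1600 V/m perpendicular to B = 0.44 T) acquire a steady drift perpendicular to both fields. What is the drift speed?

v_d ≈ 3600 m/s

The steady drift has the magnetic force balancing the electric force, so v_d = E/B.
v_d = 1600/0.44 = 3600 m/s.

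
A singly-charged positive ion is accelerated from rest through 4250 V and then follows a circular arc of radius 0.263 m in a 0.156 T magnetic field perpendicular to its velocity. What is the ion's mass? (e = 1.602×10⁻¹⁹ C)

Combine |q|V = ½mv² and r = mv/(|q|B): eliminate v to get m = qB²r²/(2V).
m = (1.602×10⁻¹⁹)(0.156)²(0.263)²/(2·4250) ≈ 3.17×10⁻²⁶ kg.

m ≈ 3.17×10⁻²⁶ kg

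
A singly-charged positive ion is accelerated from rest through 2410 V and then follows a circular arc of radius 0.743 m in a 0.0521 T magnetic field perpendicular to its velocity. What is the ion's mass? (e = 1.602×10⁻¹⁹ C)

Combine |q|V = ½mv² and r = mv/(|q|B): eliminate v to get m = qB²r²/(2V).
m = (1.602×10⁻¹⁹)(0.0521)²(0.743)²/(2·2410) ≈ 4.98×10⁻²⁶ kg.

m ≈ 4.98×10⁻²⁶ kg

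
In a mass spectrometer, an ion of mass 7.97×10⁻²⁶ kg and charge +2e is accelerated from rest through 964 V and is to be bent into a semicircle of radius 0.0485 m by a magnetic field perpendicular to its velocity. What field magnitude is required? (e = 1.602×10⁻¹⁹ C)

B ≈ 0.452 T

v = √(2|q|V/m) = √(2·3.204×10⁻¹⁹·964/7.97×10⁻²⁶) ≈ 8.804×10⁴ m/s.
B = mv/(|q|r) = (7.97×10⁻²⁶)(8.804×10⁴)/((3.204×10⁻¹⁹)(0.0485)) ≈ 0.452 T.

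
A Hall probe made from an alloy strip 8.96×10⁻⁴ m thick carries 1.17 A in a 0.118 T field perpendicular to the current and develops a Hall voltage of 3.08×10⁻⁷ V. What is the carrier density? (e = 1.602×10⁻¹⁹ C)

n ≈ 3.12×10²⁷ m⁻³

From V_H = IB/(n e t), n = IB/(V_H e t).
n = (1.17)(0.118)/((3.08×10⁻⁷)(1.602×10⁻¹⁹)(8.96×10⁻⁴)) ≈ 3.12×10²⁷ m⁻³.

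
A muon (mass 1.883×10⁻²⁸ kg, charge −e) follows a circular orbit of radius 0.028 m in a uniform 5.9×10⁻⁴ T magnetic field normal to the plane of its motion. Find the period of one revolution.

T ≈ 1.3×10⁻⁵ s

The cyclotron period depends only on m, q, B: T = 2πm/(|q|B).
T = 2π(1.883×10⁻²⁸)/((1.602×10⁻¹⁹)(5.9×10⁻⁴)) ≈ 1.3×10⁻⁵ s.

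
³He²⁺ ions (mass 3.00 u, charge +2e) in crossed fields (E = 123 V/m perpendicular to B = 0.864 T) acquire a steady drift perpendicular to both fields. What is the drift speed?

The steady drift has the magnetic force balancing the electric force, so v_d = E/B.
v_d = 123/0.864 = 142 m/s.

v_d ≈ 142 m/s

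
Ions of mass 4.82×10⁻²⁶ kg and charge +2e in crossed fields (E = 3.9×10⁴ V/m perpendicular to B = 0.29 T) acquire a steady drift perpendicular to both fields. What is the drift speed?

v_d ≈ 1.3×10⁵ m/s

The steady drift has the magnetic force balancing the electric force, so v_d = E/B.
v_d = 3.9×10⁴/0.29 = 1.3×10⁵ m/s.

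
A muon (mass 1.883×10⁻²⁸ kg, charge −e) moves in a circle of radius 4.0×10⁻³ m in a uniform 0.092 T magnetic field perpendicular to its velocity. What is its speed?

v ≈ 3.1×10⁵ m/s

From |q|vB = mv²/r, v = |q|Br/m.
v = (1.602×10⁻¹⁹)(0.092)(4.0×10⁻³)/1.883×10⁻²⁸ ≈ 3.1×10⁵ m/s.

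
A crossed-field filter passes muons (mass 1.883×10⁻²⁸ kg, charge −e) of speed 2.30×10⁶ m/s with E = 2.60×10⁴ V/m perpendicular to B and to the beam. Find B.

B = 0.0113 T

Balance of forces in the selector: qE = qvB ⇒ B = E/v.
B = 2.60×10⁴/2.30×10⁶ = 0.0113 T.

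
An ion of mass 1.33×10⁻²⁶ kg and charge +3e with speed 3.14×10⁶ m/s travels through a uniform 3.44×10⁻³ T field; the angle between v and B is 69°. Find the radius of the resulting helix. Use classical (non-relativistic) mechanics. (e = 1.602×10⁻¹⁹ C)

v⊥ = v sinθ = 3.14×10⁶·sin69° ≈ 2.931×10⁶ m/s.
r = m v⊥/(|q|B) = (1.33×10⁻²⁶)(2.931×10⁶)/((4.806×10⁻¹⁹)(3.44×10⁻³)) ≈ 23.6 m.

r ≈ 23.6 m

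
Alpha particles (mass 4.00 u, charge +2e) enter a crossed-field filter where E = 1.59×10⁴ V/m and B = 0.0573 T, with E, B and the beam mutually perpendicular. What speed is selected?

v = 2.77×10⁵ m/s

Straight-line motion ⇒ electric and magnetic forces cancel, so E = vB.
v = E/B = 1.59×10⁴/0.0573 = 2.77×10⁵ m/s.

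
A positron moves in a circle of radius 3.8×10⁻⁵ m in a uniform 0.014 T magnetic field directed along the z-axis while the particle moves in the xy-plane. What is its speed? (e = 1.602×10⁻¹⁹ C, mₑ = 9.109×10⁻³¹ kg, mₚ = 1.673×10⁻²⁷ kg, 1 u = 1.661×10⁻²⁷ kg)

v ≈ 9.4×10⁴ m/s

From |q|vB = mv²/r, v = |q|Br/m.
v = (1.602×10⁻¹⁹)(0.014)(3.8×10⁻⁵)/9.109×10⁻³¹ ≈ 9.4×10⁴ m/s.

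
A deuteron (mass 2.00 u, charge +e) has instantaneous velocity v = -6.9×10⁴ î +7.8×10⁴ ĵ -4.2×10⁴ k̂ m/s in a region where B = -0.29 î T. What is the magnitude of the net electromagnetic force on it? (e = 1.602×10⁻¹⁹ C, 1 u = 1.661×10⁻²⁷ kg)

v×B = (0, 1.22×10⁴, 2.26×10⁴) N/C.
F = q v×B = (1.602×10⁻¹⁹ C)·(0, 1.22×10⁴, 2.26×10⁴) = (0, 1.95×10⁻¹⁵, 3.62×10⁻¹⁵) N.
|F| = 4.12×10⁻¹⁵ N.

|F| ≈ 4.12×10⁻¹⁵ N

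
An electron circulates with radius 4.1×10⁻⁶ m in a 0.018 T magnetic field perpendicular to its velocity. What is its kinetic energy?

v = |q|Br/m, then KE = ½mv² = (qBr)²/(2m).
v = (1.602×10⁻¹⁹)(0.018)(4.1×10⁻⁶)/9.109×10⁻³¹ ≈ 1.298×10⁴ m/s.
KE = ½(9.109×10⁻³¹)(1.298×10⁴)² ≈ 7.7×10⁻²³ J = 4.8×10⁻⁴ eV.

KE ≈ 4.8×10⁻⁴ eV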